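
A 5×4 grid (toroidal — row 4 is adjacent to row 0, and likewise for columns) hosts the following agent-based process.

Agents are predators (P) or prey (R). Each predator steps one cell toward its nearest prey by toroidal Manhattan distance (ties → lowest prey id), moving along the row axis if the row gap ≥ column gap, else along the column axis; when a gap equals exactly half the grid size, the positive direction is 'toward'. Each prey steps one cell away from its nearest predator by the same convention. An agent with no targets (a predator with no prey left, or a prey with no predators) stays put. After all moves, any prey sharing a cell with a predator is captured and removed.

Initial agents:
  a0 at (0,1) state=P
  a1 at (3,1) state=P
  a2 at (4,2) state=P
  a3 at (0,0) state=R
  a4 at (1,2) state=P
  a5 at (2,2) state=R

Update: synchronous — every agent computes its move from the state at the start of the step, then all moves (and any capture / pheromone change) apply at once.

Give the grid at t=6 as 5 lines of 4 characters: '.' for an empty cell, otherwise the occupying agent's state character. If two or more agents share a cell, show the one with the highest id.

t=1: a0@(0,0):P a1@(2,1):P a2@(3,2):P a3@(0,3):R a4@(2,2):P
t=2: a0@(0,3):P a1@(1,1):P a2@(4,2):P a3@(0,2):R a4@(1,2):P
t=3: a0@(0,2):P a1@(0,1):P a2@(0,2):P a4@(0,2):P
t=4: (unchanged — steady state)

.PP.
....
....
....
....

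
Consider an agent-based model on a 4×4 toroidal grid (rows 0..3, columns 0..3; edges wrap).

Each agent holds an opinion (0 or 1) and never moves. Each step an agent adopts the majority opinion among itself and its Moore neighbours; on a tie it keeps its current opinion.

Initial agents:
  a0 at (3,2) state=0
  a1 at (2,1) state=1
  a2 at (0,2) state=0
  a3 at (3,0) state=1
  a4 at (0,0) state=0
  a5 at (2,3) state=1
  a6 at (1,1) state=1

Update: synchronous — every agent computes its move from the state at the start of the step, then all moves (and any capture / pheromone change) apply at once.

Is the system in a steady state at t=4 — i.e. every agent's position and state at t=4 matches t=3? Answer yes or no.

yes

t=1: a0@(3,2):0 a1@(2,1):1 a2@(0,2):0 a3@(3,0):1 a4@(0,0):1 a5@(2,3):1 a6@(1,1):1
t=2: (unchanged — steady state)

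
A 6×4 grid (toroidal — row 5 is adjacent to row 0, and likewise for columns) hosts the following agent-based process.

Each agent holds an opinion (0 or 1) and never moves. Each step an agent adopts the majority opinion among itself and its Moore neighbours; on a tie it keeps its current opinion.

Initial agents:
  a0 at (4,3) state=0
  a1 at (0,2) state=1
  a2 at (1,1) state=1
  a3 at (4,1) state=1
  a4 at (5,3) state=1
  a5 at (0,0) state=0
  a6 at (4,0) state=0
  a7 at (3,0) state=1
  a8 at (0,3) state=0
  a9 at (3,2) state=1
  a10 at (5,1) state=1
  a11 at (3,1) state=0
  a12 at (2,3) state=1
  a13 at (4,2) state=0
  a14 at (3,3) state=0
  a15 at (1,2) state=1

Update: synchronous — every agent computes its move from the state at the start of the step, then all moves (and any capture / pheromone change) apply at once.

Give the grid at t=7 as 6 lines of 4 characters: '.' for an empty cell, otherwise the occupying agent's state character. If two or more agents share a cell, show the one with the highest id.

t=1: a0@(4,3):0 a1@(0,2):1 a2@(1,1):1 a3@(4,1):1 a4@(5,3):0 a5@(0,0):1 a6@(4,0):0 a7@(3,0):0 a8@(0,3):1 a9@(3,2):0 a10@(5,1):1 a11@(3,1):0 a12@(2,3):1 a13@(4,2):0 a14@(3,3):0 a15@(1,2):1
t=2: a0@(4,3):0 a1@(0,2):1 a2@(1,1):1 a3@(4,1):0 a4@(5,3):0 a5@(0,0):1 a6@(4,0):0 a7@(3,0):0 a8@(0,3):1 a9@(3,2):0 a10@(5,1):1 a11@(3,1):0 a12@(2,3):0 a13@(4,2):0 a14@(3,3):0 a15@(1,2):1
t=3: (unchanged — steady state)

1.11
.11.
...0
0000
0000
.1.0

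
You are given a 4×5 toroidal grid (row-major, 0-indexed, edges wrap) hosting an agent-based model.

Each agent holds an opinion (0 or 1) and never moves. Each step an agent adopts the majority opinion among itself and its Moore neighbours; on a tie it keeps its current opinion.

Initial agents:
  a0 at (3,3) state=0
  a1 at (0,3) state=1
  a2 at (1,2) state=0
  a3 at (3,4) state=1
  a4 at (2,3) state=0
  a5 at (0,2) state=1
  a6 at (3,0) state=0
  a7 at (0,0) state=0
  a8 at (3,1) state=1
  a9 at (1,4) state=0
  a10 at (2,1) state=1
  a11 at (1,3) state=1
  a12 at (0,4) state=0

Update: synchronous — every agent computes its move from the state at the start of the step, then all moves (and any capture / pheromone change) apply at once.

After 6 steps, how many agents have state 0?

9

t=1: a0@(3,3):0 a1@(0,3):1 a2@(1,2):1 a3@(3,4):0 a4@(2,3):0 a5@(0,2):1 a6@(3,0):0 a7@(0,0):0 a8@(3,1):1 a9@(1,4):0 a10@(2,1):1 a11@(1,3):0 a12@(0,4):0
t=2: a0@(3,3):0 a1@(0,3):0 a2@(1,2):1 a3@(3,4):0 a4@(2,3):0 a5@(0,2):1 a6@(3,0):0 a7@(0,0):0 a8@(3,1):1 a9@(1,4):0 a10@(2,1):1 a11@(1,3):0 a12@(0,4):0
t=3: (unchanged — steady state)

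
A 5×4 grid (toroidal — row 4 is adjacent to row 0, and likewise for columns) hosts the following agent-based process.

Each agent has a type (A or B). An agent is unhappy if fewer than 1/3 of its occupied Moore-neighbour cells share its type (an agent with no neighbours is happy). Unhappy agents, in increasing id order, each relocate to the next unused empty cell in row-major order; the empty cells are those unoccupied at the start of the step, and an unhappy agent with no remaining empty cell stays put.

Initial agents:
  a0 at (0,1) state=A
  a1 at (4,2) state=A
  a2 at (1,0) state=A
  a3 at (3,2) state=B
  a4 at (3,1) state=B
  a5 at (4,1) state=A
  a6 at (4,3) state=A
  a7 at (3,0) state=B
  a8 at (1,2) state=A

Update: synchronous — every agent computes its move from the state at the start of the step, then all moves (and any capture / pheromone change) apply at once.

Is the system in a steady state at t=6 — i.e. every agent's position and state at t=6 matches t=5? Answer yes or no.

t=1: a0@(0,1):A a1@(4,2):A a2@(1,0):A a3@(0,0):B a4@(3,1):B a5@(4,1):A a6@(4,3):A a7@(3,0):B a8@(1,2):A
t=2: a0@(0,1):A a1@(4,2):A a2@(1,0):A a3@(0,2):B a4@(3,1):B a5@(4,1):A a6@(4,3):A a7@(3,0):B a8@(1,2):A
t=3: a0@(0,1):A a1@(4,2):A a2@(1,0):A a3@(0,0):B a4@(3,1):B a5@(4,1):A a6@(4,3):A a7@(3,0):B a8@(1,2):A
t=4: a0@(0,1):A a1@(4,2):A a2@(1,0):A a3@(0,2):B a4@(3,1):B a5@(4,1):A a6@(4,3):A a7@(3,0):B a8@(1,2):A
t=5: a0@(0,1):A a1@(4,2):A a2@(1,0):A a3@(0,0):B a4@(3,1):B a5@(4,1):A a6@(4,3):A a7@(3,0):B a8@(1,2):A
t=6: a0@(0,1):A a1@(4,2):A a2@(1,0):A a3@(0,2):B a4@(3,1):B a5@(4,1):A a6@(4,3):A a7@(3,0):B a8@(1,2):A

no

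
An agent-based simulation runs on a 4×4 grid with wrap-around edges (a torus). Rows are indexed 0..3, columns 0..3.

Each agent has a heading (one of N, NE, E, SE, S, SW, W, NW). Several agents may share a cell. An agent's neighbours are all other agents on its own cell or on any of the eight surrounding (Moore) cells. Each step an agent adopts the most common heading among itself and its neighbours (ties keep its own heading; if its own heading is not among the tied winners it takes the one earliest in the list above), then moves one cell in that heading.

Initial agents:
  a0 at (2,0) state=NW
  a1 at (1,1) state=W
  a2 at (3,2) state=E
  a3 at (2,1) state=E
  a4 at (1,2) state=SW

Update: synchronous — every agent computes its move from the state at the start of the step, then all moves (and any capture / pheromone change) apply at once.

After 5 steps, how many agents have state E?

t=1: a0@(1,3):NW a1@(1,0):W a2@(3,3):E a3@(2,2):E a4@(2,1):SW
t=2: a0@(0,2):NW a1@(1,3):W a2@(3,0):E a3@(2,3):E a4@(3,0):SW
t=3: a0@(3,1):NW a1@(1,2):W a2@(3,1):E a3@(2,0):E a4@(3,1):E
t=4: a0@(3,2):E a1@(1,1):W a2@(3,2):E a3@(2,1):E a4@(3,2):E
t=5: a0@(3,3):E a1@(1,0):W a2@(3,3):E a3@(2,2):E a4@(3,3):E

4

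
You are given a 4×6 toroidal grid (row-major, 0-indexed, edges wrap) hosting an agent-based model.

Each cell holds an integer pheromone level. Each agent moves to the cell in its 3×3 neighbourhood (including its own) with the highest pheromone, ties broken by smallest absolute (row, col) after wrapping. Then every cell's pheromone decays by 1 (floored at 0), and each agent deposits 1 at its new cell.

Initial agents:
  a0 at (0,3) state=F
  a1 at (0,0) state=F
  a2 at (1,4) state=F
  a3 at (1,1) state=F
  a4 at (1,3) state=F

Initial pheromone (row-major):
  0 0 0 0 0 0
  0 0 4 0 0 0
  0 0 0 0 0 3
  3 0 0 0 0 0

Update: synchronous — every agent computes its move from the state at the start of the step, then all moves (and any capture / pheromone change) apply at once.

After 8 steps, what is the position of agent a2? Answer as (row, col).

t=1: a0@(1,2) a1@(3,0) a2@(2,5) a3@(1,2) a4@(1,2) | pheromone: 0 0 0 0 0 0 / 0 0 6 0 0 0 / 0 0 0 0 0 3 / 3 0 0 0 0 0
t=2: a0@(1,2) a1@(2,5) a2@(2,5) a3@(1,2) a4@(1,2) | pheromone: 0 0 0 0 0 0 / 0 0 8 0 0 0 / 0 0 0 0 0 4 / 2 0 0 0 0 0
t=3: a0@(1,2) a1@(2,5) a2@(2,5) a3@(1,2) a4@(1,2) | pheromone: 0 0 0 0 0 0 / 0 0 10 0 0 0 / 0 0 0 0 0 5 / 1 0 0 0 0 0
t=4: a0@(1,2) a1@(2,5) a2@(2,5) a3@(1,2) a4@(1,2) | pheromone: 0 0 0 0 0 0 / 0 0 12 0 0 0 / 0 0 0 0 0 6 / 0 0 0 0 0 0
t=5: a0@(1,2) a1@(2,5) a2@(2,5) a3@(1,2) a4@(1,2) | pheromone: 0 0 0 0 0 0 / 0 0 14 0 0 0 / 0 0 0 0 0 7 / 0 0 0 0 0 0
t=6: a0@(1,2) a1@(2,5) a2@(2,5) a3@(1,2) a4@(1,2) | pheromone: 0 0 0 0 0 0 / 0 0 16 0 0 0 / 0 0 0 0 0 8 / 0 0 0 0 0 0
t=7: a0@(1,2) a1@(2,5) a2@(2,5) a3@(1,2) a4@(1,2) | pheromone: 0 0 0 0 0 0 / 0 0 18 0 0 0 / 0 0 0 0 0 9 / 0 0 0 0 0 0
t=8: a0@(1,2) a1@(2,5) a2@(2,5) a3@(1,2) a4@(1,2) | pheromone: 0 0 0 0 0 0 / 0 0 20 0 0 0 / 0 0 0 0 0 10 / 0 0 0 0 0 0

(2, 5)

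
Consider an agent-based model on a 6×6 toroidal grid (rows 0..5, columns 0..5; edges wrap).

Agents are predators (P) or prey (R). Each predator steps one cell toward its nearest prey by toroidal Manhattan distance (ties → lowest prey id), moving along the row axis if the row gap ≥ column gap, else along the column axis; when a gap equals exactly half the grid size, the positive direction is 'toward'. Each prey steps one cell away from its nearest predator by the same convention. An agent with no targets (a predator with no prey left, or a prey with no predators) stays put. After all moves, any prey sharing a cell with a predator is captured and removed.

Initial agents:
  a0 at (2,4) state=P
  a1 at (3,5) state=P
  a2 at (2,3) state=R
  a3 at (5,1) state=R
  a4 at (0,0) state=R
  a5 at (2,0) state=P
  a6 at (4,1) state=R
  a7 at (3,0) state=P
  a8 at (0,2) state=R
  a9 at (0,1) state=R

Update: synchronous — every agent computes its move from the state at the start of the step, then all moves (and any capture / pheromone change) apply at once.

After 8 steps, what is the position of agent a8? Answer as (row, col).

t=1: a0@(2,3):P a1@(3,4):P a2@(2,2):R a3@(0,1):R a4@(5,0):R a5@(1,0):P a6@(5,1):R a7@(4,0):P a8@(5,2):R a9@(5,1):R
t=2: a0@(2,2):P a1@(3,3):P a2@(2,1):R a3@(5,1):R a5@(0,0):P a6@(0,1):R a7@(5,0):P a8@(5,3):R a9@(0,1):R
t=3: a0@(2,1):P a1@(4,3):P a2@(2,0):R a3@(5,2):R a5@(0,1):P a6@(0,2):R a7@(5,1):P a8@(0,3):R a9@(0,2):R
t=4: a0@(2,0):P a1@(5,3):P a2@(2,5):R a5@(0,2):P a6@(0,3):R a7@(5,2):P a8@(1,3):R a9@(0,3):R
t=5: a0@(2,5):P a1@(0,3):P a2@(2,4):R a5@(0,3):P a6@(1,3):R a7@(0,2):P a8@(2,3):R a9@(1,3):R
t=6: a0@(2,4):P a1@(1,3):P a2@(2,3):R a5@(1,3):P a6@(2,3):R a7@(1,2):P a8@(2,2):R a9@(2,3):R
t=7: a0@(2,3):P a1@(2,3):P a5@(2,3):P a7@(2,2):P a8@(3,2):R
t=8: a0@(3,3):P a1@(3,3):P a5@(3,3):P a7@(3,2):P a8@(4,2):R

(4, 2)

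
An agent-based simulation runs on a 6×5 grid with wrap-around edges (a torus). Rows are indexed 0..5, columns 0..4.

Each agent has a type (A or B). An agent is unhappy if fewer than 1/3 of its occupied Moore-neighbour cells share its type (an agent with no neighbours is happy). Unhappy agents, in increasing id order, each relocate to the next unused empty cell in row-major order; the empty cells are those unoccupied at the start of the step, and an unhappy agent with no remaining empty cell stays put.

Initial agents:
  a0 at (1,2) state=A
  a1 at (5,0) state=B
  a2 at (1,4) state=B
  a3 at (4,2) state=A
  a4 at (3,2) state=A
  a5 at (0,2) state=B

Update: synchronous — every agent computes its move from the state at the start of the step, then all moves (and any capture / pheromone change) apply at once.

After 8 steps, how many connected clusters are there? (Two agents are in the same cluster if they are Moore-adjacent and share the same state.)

3

t=1: a0@(0,0):A a1@(5,0):B a2@(1,4):B a3@(4,2):A a4@(3,2):A a5@(0,1):B
t=2: a0@(0,2):A a1@(5,0):B a2@(0,3):B a3@(4,2):A a4@(3,2):A a5@(0,1):B
t=3: a0@(0,0):A a1@(5,0):B a2@(0,4):B a3@(4,2):A a4@(3,2):A a5@(0,1):B
t=4: a0@(0,2):A a1@(5,0):B a2@(0,4):B a3@(4,2):A a4@(3,2):A a5@(0,1):B
t=5: a0@(0,0):A a1@(5,0):B a2@(0,4):B a3@(4,2):A a4@(3,2):A a5@(0,1):B
t=6: a0@(0,2):A a1@(5,0):B a2@(0,4):B a3@(4,2):A a4@(3,2):A a5@(0,1):B
t=7: a0@(0,0):A a1@(5,0):B a2@(0,4):B a3@(4,2):A a4@(3,2):A a5@(0,1):B
t=8: a0@(0,2):A a1@(5,0):B a2@(0,4):B a3@(4,2):A a4@(3,2):A a5@(0,1):B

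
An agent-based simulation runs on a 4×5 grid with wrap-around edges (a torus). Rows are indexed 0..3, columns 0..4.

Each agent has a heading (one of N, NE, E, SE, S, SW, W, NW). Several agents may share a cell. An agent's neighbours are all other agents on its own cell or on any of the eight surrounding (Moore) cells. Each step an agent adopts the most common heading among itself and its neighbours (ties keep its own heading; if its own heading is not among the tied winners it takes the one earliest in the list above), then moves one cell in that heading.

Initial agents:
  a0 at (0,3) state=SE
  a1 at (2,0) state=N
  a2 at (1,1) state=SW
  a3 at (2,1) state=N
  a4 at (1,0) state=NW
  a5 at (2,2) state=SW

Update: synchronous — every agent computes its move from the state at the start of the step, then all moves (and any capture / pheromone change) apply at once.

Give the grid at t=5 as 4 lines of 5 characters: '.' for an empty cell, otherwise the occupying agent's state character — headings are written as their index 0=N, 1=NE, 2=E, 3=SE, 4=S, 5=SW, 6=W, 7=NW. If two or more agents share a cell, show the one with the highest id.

0...0
00..0
.....
.....

t=1: a0@(1,4):SE a1@(1,0):N a2@(2,0):SW a3@(1,1):N a4@(0,0):N a5@(3,1):SW
t=2: a0@(0,4):N a1@(0,0):N a2@(3,4):SW a3@(0,1):N a4@(3,0):N a5@(0,0):SW
t=3: a0@(3,4):N a1@(3,0):N a2@(2,4):N a3@(3,1):N a4@(2,0):N a5@(3,0):N
t=4: a0@(2,4):N a1@(2,0):N a2@(1,4):N a3@(2,1):N a4@(1,0):N a5@(2,0):N
t=5: a0@(1,4):N a1@(1,0):N a2@(0,4):N a3@(1,1):N a4@(0,0):N a5@(1,0):N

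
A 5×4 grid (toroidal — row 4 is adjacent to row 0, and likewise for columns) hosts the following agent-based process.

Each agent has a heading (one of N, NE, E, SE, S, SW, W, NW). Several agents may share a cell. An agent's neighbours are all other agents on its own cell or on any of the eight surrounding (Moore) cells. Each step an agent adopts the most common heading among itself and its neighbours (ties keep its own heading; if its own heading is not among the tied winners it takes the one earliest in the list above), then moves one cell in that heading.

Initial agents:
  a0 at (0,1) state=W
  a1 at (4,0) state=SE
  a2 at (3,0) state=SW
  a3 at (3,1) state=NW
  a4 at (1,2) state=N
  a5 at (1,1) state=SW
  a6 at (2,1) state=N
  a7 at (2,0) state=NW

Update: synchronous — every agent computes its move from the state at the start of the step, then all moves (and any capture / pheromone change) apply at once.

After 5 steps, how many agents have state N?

6

t=1: a0@(0,0):W a1@(0,1):SE a2@(2,3):NW a3@(2,0):NW a4@(0,2):N a5@(0,1):N a6@(1,1):N a7@(1,3):NW
t=2: a0@(4,0):N a1@(4,1):N a2@(1,2):NW a3@(1,3):NW a4@(4,2):N a5@(4,1):N a6@(0,1):N a7@(0,2):NW
t=3: a0@(3,0):N a1@(3,1):N a2@(0,1):NW a3@(0,2):NW a4@(3,2):N a5@(3,1):N a6@(4,1):N a7@(4,2):N
t=4: a0@(2,0):N a1@(2,1):N a2@(4,0):NW a3@(4,1):NW a4@(2,2):N a5@(2,1):N a6@(3,1):N a7@(3,2):N
t=5: a0@(1,0):N a1@(1,1):N a2@(3,3):NW a3@(3,0):NW a4@(1,2):N a5@(1,1):N a6@(2,1):N a7@(2,2):N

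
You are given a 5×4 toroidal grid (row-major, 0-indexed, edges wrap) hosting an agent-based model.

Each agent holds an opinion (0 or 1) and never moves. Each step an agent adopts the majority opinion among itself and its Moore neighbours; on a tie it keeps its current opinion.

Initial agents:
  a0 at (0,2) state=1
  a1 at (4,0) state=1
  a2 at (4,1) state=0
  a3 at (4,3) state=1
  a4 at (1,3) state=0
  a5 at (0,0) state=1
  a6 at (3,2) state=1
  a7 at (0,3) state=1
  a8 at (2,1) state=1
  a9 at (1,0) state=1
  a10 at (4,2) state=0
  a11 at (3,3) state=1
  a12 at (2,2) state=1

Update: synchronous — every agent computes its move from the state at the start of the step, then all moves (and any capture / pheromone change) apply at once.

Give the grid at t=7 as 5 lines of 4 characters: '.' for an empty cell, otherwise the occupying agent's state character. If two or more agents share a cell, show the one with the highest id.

t=1: a0@(0,2):1 a1@(4,0):1 a2@(4,1):1 a3@(4,3):1 a4@(1,3):1 a5@(0,0):1 a6@(3,2):1 a7@(0,3):1 a8@(2,1):1 a9@(1,0):1 a10@(4,2):1 a11@(3,3):1 a12@(2,2):1
t=2: (unchanged — steady state)

1.11
1..1
.11.
..11
1111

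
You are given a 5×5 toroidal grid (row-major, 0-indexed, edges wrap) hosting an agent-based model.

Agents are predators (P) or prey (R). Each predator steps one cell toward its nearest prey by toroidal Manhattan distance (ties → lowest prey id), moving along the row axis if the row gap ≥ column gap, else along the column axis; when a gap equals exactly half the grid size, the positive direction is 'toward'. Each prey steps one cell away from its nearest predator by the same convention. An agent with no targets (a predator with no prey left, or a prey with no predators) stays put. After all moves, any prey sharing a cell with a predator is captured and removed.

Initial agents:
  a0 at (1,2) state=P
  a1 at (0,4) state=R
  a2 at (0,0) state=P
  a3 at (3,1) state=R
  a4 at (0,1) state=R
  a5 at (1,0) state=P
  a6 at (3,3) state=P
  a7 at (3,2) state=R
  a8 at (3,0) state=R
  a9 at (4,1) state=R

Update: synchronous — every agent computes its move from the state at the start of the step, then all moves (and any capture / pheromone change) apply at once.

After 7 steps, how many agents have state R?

t=1: a0@(0,2):P a1@(0,3):R a2@(0,4):P a3@(3,0):R a5@(0,0):P a6@(3,2):P a7@(3,1):R a8@(2,0):R a9@(3,1):R
t=2: a0@(0,3):P a2@(0,3):P a3@(2,0):R a5@(0,4):P a6@(3,1):P a7@(3,0):R a8@(3,0):R a9@(3,0):R
t=3: a0@(1,3):P a2@(1,3):P a3@(1,0):R a5@(1,4):P a6@(3,0):P a7@(3,4):R a8@(3,4):R a9@(3,4):R
t=4: a0@(1,4):P a2@(1,4):P a3@(1,1):R a5@(1,0):P a6@(3,4):P a7@(3,3):R a8@(3,3):R a9@(3,3):R
t=5: a0@(1,0):P a2@(1,0):P a3@(1,2):R a5@(1,1):P a6@(3,3):P a7@(3,2):R a8@(3,2):R a9@(3,2):R
t=6: a0@(1,1):P a2@(1,1):P a3@(1,3):R a5@(1,2):P a6@(3,2):P a7@(3,1):R a8@(3,1):R a9@(3,1):R
t=7: a0@(1,2):P a2@(1,2):P a3@(1,4):R a5@(1,3):P a6@(3,1):P a7@(3,0):R a8@(3,0):R a9@(3,0):R

4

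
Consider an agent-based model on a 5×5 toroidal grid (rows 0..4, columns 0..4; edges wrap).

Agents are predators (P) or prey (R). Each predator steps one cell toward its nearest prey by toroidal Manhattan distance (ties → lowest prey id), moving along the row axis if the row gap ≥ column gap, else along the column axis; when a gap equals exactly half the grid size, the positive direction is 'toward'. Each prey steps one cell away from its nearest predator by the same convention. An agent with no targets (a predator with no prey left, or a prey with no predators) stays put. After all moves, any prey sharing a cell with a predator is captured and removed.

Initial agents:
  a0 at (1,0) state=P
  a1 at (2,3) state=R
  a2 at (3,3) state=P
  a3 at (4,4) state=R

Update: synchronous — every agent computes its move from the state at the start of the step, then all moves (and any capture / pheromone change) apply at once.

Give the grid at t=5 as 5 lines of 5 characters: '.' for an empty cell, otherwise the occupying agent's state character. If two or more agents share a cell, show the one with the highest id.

.....
P...R
.....
....R
.....

t=1: a0@(1,4):P a1@(1,3):R a2@(2,3):P a3@(0,4):R
t=2: a0@(1,3):P a1@(1,2):R a2@(1,3):P a3@(4,4):R
t=3: a0@(1,2):P a1@(1,1):R a2@(1,2):P a3@(3,4):R
t=4: a0@(1,1):P a1@(1,0):R a2@(1,1):P a3@(4,4):R
t=5: a0@(1,0):P a1@(1,4):R a2@(1,0):P a3@(3,4):R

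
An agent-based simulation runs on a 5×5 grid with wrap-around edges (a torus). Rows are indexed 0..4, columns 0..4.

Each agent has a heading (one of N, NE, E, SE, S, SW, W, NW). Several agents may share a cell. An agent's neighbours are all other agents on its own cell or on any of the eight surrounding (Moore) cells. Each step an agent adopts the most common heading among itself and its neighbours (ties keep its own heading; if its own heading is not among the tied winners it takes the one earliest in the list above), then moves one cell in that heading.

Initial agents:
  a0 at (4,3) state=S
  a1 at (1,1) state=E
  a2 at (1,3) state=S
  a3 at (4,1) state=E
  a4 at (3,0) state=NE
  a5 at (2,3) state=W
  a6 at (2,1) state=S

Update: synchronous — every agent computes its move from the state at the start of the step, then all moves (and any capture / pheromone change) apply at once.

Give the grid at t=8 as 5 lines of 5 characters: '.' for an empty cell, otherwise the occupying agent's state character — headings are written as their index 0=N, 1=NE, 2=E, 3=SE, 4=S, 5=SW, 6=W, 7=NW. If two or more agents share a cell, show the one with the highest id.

t=1: a0@(0,3):S a1@(1,2):E a2@(2,3):S a3@(4,2):E a4@(2,1):NE a5@(2,2):W a6@(3,1):S
t=2: a0@(0,4):E a1@(2,2):S a2@(3,3):S a3@(0,2):S a4@(1,2):NE a5@(3,2):S a6@(4,1):S
t=3: a0@(0,0):E a1@(3,2):S a2@(4,3):S a3@(1,2):S a4@(2,2):S a5@(4,2):S a6@(0,1):S
t=4: a0@(0,1):E a1@(4,2):S a2@(0,3):S a3@(2,2):S a4@(3,2):S a5@(0,2):S a6@(1,1):S
t=5: a0@(1,1):S a1@(0,2):S a2@(1,3):S a3@(3,2):S a4@(4,2):S a5@(1,2):S a6@(2,1):S
t=6: a0@(2,1):S a1@(1,2):S a2@(2,3):S a3@(4,2):S a4@(0,2):S a5@(2,2):S a6@(3,1):S
t=7: a0@(3,1):S a1@(2,2):S a2@(3,3):S a3@(0,2):S a4@(1,2):S a5@(3,2):S a6@(4,1):S
t=8: a0@(4,1):S a1@(3,2):S a2@(4,3):S a3@(1,2):S a4@(2,2):S a5@(4,2):S a6@(0,1):S

.4...
..4..
..4..
..4..
.444.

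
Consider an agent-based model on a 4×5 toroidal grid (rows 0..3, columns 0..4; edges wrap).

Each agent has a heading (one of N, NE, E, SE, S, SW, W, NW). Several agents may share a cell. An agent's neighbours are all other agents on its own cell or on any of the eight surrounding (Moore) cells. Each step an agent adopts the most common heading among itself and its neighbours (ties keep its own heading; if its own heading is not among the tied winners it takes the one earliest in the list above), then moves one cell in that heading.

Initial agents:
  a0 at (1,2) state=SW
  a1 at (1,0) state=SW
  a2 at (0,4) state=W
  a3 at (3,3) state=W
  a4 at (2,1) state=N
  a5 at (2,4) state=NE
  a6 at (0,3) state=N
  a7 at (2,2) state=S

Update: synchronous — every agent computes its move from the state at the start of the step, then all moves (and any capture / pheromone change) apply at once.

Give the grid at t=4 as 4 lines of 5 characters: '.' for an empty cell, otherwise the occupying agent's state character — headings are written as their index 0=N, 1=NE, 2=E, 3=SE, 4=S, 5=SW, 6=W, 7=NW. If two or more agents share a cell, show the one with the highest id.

t=1: a0@(0,2):N a1@(2,4):SW a2@(0,3):W a3@(3,2):W a4@(3,0):SW a5@(1,0):NE a6@(0,2):W a7@(3,2):S
t=2: a0@(0,1):W a1@(3,3):SW a2@(0,2):W a3@(3,1):W a4@(0,4):SW a5@(0,1):NE a6@(0,1):W a7@(3,1):W
t=3: a0@(0,0):W a1@(0,2):SW a2@(0,1):W a3@(3,0):W a4@(1,3):SW a5@(0,0):W a6@(0,0):W a7@(3,0):W
t=4: a0@(0,4):W a1@(1,1):SW a2@(0,0):W a3@(3,4):W a4@(2,2):SW a5@(0,4):W a6@(0,4):W a7@(3,4):W

6...6
.5...
..5..
....6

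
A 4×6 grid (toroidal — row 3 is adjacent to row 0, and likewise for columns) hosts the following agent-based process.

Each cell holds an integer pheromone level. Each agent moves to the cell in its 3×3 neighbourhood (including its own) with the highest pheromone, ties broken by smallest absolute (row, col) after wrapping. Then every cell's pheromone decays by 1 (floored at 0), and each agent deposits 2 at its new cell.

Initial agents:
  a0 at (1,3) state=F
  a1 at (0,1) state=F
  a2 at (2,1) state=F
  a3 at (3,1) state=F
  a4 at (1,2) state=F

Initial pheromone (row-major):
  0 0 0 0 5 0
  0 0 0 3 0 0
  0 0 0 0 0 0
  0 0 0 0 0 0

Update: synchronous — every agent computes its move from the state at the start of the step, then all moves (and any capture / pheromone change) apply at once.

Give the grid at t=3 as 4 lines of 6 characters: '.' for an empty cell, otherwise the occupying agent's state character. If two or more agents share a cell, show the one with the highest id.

t=1: a0@(0,4) a1@(0,0) a2@(1,0) a3@(0,0) a4@(1,3) | pheromone: 4 0 0 0 6 0 / 2 0 0 4 0 0 / 0 0 0 0 0 0 / 0 0 0 0 0 0
t=2: a0@(0,4) a1@(0,0) a2@(0,0) a3@(0,0) a4@(0,4) | pheromone: 9 0 0 0 9 0 / 1 0 0 3 0 0 / 0 0 0 0 0 0 / 0 0 0 0 0 0
t=3: a0@(0,4) a1@(0,0) a2@(0,0) a3@(0,0) a4@(0,4) | pheromone: 14 0 0 0 12 0 / 0 0 0 2 0 0 / 0 0 0 0 0 0 / 0 0 0 0 0 0

F...F.
......
......
......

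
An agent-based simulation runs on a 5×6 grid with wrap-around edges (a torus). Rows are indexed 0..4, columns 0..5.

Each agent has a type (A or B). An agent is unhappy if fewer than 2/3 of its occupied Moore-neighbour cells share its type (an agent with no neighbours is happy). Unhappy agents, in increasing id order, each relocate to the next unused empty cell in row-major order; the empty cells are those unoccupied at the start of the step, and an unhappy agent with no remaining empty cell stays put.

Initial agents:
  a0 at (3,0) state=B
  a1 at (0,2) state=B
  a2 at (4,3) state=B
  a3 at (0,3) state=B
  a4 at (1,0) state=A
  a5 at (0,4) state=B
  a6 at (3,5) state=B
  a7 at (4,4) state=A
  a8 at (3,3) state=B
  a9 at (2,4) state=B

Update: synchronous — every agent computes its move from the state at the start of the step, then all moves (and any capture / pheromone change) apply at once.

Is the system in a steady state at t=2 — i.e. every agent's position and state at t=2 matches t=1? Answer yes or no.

t=1: a0@(3,0):B a1@(0,2):B a2@(4,3):B a3@(0,3):B a4@(1,0):A a5@(0,4):B a6@(3,5):B a7@(0,0):A a8@(3,3):B a9@(2,4):B
t=2: (unchanged — steady state)

yes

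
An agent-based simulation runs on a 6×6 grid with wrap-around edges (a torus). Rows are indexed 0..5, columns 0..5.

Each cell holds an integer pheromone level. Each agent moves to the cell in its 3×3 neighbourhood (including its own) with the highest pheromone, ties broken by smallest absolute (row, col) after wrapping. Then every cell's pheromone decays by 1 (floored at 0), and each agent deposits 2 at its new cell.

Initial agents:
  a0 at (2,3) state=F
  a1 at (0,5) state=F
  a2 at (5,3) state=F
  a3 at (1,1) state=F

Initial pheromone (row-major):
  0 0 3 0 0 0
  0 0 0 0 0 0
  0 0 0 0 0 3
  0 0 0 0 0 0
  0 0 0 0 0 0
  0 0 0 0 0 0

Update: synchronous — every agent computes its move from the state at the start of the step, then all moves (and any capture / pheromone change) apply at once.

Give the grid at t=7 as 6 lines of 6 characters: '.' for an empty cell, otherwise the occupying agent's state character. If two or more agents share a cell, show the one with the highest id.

F.F...
......
......
......
......
......

t=1: a0@(1,2) a1@(0,0) a2@(0,2) a3@(0,2) | pheromone: 2 0 6 0 0 0 / 0 0 2 0 0 0 / 0 0 0 0 0 2 / 0 0 0 0 0 0 / 0 0 0 0 0 0 / 0 0 0 0 0 0
t=2: a0@(0,2) a1@(0,0) a2@(0,2) a3@(0,2) | pheromone: 3 0 11 0 0 0 / 0 0 1 0 0 0 / 0 0 0 0 0 1 / 0 0 0 0 0 0 / 0 0 0 0 0 0 / 0 0 0 0 0 0
t=3: a0@(0,2) a1@(0,0) a2@(0,2) a3@(0,2) | pheromone: 4 0 16 0 0 0 / 0 0 0 0 0 0 / 0 0 0 0 0 0 / 0 0 0 0 0 0 / 0 0 0 0 0 0 / 0 0 0 0 0 0
t=4: a0@(0,2) a1@(0,0) a2@(0,2) a3@(0,2) | pheromone: 5 0 21 0 0 0 / 0 0 0 0 0 0 / 0 0 0 0 0 0 / 0 0 0 0 0 0 / 0 0 0 0 0 0 / 0 0 0 0 0 0
t=5: a0@(0,2) a1@(0,0) a2@(0,2) a3@(0,2) | pheromone: 6 0 26 0 0 0 / 0 0 0 0 0 0 / 0 0 0 0 0 0 / 0 0 0 0 0 0 / 0 0 0 0 0 0 / 0 0 0 0 0 0
t=6: a0@(0,2) a1@(0,0) a2@(0,2) a3@(0,2) | pheromone: 7 0 31 0 0 0 / 0 0 0 0 0 0 / 0 0 0 0 0 0 / 0 0 0 0 0 0 / 0 0 0 0 0 0 / 0 0 0 0 0 0
t=7: a0@(0,2) a1@(0,0) a2@(0,2) a3@(0,2) | pheromone: 8 0 36 0 0 0 / 0 0 0 0 0 0 / 0 0 0 0 0 0 / 0 0 0 0 0 0 / 0 0 0 0 0 0 / 0 0 0 0 0 0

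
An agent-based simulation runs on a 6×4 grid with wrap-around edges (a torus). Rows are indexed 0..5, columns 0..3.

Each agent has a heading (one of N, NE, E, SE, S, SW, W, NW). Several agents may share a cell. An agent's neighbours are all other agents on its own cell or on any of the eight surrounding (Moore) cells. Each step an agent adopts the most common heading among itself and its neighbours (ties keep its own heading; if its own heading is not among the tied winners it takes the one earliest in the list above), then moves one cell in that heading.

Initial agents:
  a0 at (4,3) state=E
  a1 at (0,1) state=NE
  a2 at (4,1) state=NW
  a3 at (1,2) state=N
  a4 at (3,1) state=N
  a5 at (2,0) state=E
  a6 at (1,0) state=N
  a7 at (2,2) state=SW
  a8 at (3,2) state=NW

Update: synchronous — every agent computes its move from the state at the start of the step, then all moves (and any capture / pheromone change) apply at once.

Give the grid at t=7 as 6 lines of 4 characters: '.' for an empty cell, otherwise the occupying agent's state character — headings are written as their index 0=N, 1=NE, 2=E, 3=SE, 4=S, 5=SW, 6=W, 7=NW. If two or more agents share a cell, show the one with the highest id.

0.0.
0.0.
..77
..7.
....
.0..

t=1: a0@(4,0):E a1@(5,1):N a2@(3,0):NW a3@(0,2):N a4@(2,0):NW a5@(1,0):N a6@(0,0):N a7@(1,2):N a8@(2,1):NW
t=2: a0@(4,1):E a1@(4,1):N a2@(2,3):NW a3@(5,2):N a4@(1,3):NW a5@(0,0):N a6@(5,0):N a7@(0,2):N a8@(1,0):NW
t=3: a0@(3,1):N a1@(3,1):N a2@(1,2):NW a3@(4,2):N a4@(0,2):NW a5@(5,0):N a6@(4,0):N a7@(5,2):N a8@(0,3):NW
t=4: a0@(2,1):N a1@(2,1):N a2@(0,1):NW a3@(3,2):N a4@(5,1):NW a5@(4,0):N a6@(3,0):N a7@(4,2):N a8@(5,2):NW
t=5: a0@(1,1):N a1@(1,1):N a2@(5,0):NW a3@(2,2):N a4@(4,0):NW a5@(3,0):N a6@(2,0):N a7@(3,2):N a8@(4,1):NW
t=6: a0@(0,1):N a1@(0,1):N a2@(4,3):NW a3@(1,2):N a4@(3,3):NW a5@(2,0):N a6@(1,0):N a7@(2,2):N a8@(3,0):NW
t=7: a0@(5,1):N a1@(5,1):N a2@(3,2):NW a3@(0,2):N a4@(2,2):NW a5@(1,0):N a6@(0,0):N a7@(1,2):N a8@(2,3):NW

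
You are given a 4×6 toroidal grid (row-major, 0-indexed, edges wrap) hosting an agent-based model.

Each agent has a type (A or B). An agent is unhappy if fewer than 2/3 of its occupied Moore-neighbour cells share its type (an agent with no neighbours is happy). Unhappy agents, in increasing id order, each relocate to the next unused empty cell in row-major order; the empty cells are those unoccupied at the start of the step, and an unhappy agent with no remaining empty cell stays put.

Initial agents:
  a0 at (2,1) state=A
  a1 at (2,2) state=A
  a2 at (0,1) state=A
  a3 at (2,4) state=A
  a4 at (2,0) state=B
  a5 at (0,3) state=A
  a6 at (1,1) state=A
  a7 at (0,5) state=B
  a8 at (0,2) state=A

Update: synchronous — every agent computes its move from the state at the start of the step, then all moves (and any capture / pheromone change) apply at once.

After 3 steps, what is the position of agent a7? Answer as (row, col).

t=1: a0@(2,1):A a1@(2,2):A a2@(0,1):A a3@(2,4):A a4@(0,0):B a5@(0,3):A a6@(1,1):A a7@(0,5):B a8@(0,2):A
t=2: a0@(2,1):A a1@(2,2):A a2@(0,1):A a3@(2,4):A a4@(0,4):B a5@(0,3):A a6@(1,1):A a7@(0,5):B a8@(0,2):A
t=3: a0@(2,1):A a1@(2,2):A a2@(0,1):A a3@(2,4):A a4@(0,0):B a5@(1,0):A a6@(1,1):A a7@(0,5):B a8@(0,2):A

(0, 5)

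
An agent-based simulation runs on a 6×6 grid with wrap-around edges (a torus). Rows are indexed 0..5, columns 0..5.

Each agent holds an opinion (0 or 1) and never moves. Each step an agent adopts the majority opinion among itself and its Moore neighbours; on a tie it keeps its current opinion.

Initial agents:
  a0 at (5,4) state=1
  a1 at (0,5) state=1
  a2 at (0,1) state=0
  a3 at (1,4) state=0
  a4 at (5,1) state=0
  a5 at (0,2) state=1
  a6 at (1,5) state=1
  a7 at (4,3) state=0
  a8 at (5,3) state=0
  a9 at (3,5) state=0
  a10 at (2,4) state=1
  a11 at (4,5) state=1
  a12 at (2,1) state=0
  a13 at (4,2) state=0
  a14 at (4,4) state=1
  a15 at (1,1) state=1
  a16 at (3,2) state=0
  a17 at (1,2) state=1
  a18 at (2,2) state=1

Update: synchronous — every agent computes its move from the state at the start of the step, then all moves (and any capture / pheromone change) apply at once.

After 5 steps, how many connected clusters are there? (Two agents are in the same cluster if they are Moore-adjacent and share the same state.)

t=1: a0@(5,4):1 a1@(0,5):1 a2@(0,1):1 a3@(1,4):1 a4@(5,1):0 a5@(0,2):1 a6@(1,5):1 a7@(4,3):0 a8@(5,3):0 a9@(3,5):1 a10@(2,4):1 a11@(4,5):1 a12@(2,1):1 a13@(4,2):0 a14@(4,4):1 a15@(1,1):1 a16@(3,2):0 a17@(1,2):1 a18@(2,2):1
t=2: (unchanged — steady state)

3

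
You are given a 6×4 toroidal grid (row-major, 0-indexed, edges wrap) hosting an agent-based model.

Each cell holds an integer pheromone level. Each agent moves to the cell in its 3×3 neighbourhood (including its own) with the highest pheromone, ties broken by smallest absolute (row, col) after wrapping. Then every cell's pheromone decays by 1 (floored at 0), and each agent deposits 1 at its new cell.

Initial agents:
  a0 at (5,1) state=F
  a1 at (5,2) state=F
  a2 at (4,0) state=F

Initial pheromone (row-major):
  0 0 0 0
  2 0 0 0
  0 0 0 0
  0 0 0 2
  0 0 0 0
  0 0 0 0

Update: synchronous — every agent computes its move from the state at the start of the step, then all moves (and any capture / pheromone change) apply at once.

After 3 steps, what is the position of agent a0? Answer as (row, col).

t=1: a0@(0,0) a1@(0,1) a2@(3,3) | pheromone: 1 1 0 0 / 1 0 0 0 / 0 0 0 0 / 0 0 0 2 / 0 0 0 0 / 0 0 0 0
t=2: a0@(0,0) a1@(0,0) a2@(3,3) | pheromone: 2 0 0 0 / 0 0 0 0 / 0 0 0 0 / 0 0 0 2 / 0 0 0 0 / 0 0 0 0
t=3: a0@(0,0) a1@(0,0) a2@(3,3) | pheromone: 3 0 0 0 / 0 0 0 0 / 0 0 0 0 / 0 0 0 2 / 0 0 0 0 / 0 0 0 0

(0, 0)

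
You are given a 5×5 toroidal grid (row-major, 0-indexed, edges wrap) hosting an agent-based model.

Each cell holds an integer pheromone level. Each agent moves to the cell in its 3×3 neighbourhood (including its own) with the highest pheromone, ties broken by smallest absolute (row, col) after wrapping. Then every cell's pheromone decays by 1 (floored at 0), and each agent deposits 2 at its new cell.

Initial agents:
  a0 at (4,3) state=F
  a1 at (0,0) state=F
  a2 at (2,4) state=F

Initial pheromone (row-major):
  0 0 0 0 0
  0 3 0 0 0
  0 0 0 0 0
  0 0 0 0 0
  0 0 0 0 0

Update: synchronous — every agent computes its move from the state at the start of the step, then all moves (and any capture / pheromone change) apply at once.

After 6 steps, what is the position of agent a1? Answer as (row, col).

(1, 1)

t=1: a0@(0,2) a1@(1,1) a2@(1,0) | pheromone: 0 0 2 0 0 / 2 4 0 0 0 / 0 0 0 0 0 / 0 0 0 0 0 / 0 0 0 0 0
t=2: a0@(1,1) a1@(1,1) a2@(1,1) | pheromone: 0 0 1 0 0 / 1 9 0 0 0 / 0 0 0 0 0 / 0 0 0 0 0 / 0 0 0 0 0
t=3: a0@(1,1) a1@(1,1) a2@(1,1) | pheromone: 0 0 0 0 0 / 0 14 0 0 0 / 0 0 0 0 0 / 0 0 0 0 0 / 0 0 0 0 0
t=4: a0@(1,1) a1@(1,1) a2@(1,1) | pheromone: 0 0 0 0 0 / 0 19 0 0 0 / 0 0 0 0 0 / 0 0 0 0 0 / 0 0 0 0 0
t=5: a0@(1,1) a1@(1,1) a2@(1,1) | pheromone: 0 0 0 0 0 / 0 24 0 0 0 / 0 0 0 0 0 / 0 0 0 0 0 / 0 0 0 0 0
t=6: a0@(1,1) a1@(1,1) a2@(1,1) | pheromone: 0 0 0 0 0 / 0 29 0 0 0 / 0 0 0 0 0 / 0 0 0 0 0 / 0 0 0 0 0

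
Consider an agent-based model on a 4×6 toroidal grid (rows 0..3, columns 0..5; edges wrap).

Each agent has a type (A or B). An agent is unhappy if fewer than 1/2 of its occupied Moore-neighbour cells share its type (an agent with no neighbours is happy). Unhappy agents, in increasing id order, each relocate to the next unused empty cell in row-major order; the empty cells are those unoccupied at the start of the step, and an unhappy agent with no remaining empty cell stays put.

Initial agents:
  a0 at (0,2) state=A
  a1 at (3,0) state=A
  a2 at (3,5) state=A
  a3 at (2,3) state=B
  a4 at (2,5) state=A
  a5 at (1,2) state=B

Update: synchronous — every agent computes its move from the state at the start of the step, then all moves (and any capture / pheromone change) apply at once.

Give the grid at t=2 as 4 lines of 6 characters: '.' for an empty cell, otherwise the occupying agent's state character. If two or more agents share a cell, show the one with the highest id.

t=1: a0@(0,0):A a1@(3,0):A a2@(3,5):A a3@(2,3):B a4@(2,5):A a5@(1,2):B
t=2: (unchanged — steady state)

A.....
..B...
...B.A
A....A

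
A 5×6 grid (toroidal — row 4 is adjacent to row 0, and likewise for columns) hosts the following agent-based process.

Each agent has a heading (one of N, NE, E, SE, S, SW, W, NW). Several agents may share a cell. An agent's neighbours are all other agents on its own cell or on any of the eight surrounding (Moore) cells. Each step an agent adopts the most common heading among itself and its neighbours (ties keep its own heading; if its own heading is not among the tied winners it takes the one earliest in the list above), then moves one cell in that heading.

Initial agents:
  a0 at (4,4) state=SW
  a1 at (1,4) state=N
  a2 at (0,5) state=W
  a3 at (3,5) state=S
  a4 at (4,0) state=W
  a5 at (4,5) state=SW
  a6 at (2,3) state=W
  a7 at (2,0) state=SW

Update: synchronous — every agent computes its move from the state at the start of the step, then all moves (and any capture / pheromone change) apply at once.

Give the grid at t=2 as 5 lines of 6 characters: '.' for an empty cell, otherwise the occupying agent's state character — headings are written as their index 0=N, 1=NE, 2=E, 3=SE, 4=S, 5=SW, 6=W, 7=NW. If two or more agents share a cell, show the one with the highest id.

t=1: a0@(0,3):SW a1@(1,3):W a2@(0,4):W a3@(4,4):SW a4@(4,5):W a5@(0,4):SW a6@(2,2):W a7@(3,5):SW
t=2: a0@(1,2):SW a1@(1,2):W a2@(0,3):W a3@(0,3):SW a4@(0,4):SW a5@(1,3):SW a6@(2,1):W a7@(4,4):SW

...55.
..65..
.6....
......
....5.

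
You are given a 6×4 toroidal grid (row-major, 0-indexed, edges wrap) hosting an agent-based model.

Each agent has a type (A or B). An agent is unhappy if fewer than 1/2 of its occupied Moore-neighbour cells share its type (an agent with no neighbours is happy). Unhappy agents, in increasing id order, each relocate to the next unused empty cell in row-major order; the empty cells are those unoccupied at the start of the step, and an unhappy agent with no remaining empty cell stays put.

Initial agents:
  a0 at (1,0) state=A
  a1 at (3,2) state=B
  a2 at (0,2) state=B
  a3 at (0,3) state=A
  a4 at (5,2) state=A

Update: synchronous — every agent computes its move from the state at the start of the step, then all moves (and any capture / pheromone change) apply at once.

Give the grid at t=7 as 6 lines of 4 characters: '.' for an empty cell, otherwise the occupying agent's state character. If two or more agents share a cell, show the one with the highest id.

B..A
A...
....
..B.
....
..A.

t=1: a0@(1,0):A a1@(3,2):B a2@(0,0):B a3@(0,3):A a4@(5,2):A
t=2: a0@(1,0):A a1@(3,2):B a2@(0,1):B a3@(0,3):A a4@(5,2):A
t=3: a0@(1,0):A a1@(3,2):B a2@(0,0):B a3@(0,3):A a4@(5,2):A
t=4: a0@(1,0):A a1@(3,2):B a2@(0,1):B a3@(0,3):A a4@(5,2):A
t=5: a0@(1,0):A a1@(3,2):B a2@(0,0):B a3@(0,3):A a4@(5,2):A
t=6: a0@(1,0):A a1@(3,2):B a2@(0,1):B a3@(0,3):A a4@(5,2):A
t=7: a0@(1,0):A a1@(3,2):B a2@(0,0):B a3@(0,3):A a4@(5,2):A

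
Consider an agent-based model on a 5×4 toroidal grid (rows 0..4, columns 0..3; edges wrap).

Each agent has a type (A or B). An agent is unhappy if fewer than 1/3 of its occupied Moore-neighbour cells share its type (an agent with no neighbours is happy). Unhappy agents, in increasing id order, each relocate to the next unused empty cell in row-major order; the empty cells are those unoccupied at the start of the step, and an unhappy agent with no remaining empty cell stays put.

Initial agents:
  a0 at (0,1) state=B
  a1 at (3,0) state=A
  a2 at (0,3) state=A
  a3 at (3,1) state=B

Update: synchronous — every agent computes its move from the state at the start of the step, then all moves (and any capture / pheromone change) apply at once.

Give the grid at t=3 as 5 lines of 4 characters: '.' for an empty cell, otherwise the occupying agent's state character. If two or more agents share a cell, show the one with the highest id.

ABBA
....
....
....
....

t=1: a0@(0,1):B a1@(0,0):A a2@(0,3):A a3@(0,2):B
t=2: (unchanged — steady state)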